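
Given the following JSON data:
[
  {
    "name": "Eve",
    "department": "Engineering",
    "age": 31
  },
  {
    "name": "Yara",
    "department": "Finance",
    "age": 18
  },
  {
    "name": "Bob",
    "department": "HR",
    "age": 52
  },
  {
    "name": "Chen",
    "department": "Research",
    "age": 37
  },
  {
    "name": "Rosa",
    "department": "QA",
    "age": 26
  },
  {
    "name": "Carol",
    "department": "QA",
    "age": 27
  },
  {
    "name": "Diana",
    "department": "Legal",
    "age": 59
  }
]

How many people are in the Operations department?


Scanning records for department = Operations
  No matches found
Count: 0

ANSWER: 0


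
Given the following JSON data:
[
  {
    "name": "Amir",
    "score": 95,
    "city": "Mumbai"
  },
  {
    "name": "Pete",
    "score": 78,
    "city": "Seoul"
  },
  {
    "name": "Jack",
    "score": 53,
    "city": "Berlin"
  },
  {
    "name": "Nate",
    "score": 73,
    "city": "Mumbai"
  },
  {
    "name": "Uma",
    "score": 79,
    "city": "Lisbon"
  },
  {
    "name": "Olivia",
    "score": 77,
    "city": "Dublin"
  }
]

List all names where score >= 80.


Filtering records where score >= 80:
  Amir (score=95) -> YES
  Pete (score=78) -> no
  Jack (score=53) -> no
  Nate (score=73) -> no
  Uma (score=79) -> no
  Olivia (score=77) -> no


ANSWER: Amir


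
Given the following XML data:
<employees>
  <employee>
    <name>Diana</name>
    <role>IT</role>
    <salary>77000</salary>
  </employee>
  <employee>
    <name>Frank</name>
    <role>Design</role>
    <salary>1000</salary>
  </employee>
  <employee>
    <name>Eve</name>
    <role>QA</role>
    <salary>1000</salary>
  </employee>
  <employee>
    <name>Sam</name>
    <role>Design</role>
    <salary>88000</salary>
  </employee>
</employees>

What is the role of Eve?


Searching for <employee> with <name>Eve</name>
Found at position 3
<role>QA</role>

ANSWER: QA


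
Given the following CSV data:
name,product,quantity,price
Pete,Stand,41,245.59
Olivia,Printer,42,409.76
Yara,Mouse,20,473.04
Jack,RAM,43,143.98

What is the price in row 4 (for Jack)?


Row 4: Jack
Column 'price' = 143.98

ANSWER: 143.98


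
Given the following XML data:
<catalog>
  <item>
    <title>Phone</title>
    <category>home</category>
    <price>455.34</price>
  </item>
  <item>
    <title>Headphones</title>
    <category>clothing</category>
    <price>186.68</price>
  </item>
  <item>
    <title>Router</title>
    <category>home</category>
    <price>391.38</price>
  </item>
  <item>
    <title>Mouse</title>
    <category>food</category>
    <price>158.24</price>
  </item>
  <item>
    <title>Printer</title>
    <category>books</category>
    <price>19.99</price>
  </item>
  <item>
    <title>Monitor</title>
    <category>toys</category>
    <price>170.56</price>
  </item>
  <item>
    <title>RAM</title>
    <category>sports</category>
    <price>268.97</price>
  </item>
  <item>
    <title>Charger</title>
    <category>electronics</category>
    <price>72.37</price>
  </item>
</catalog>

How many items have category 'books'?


Scanning <item> elements for <category>books</category>:
  Item 5: Printer -> MATCH
Count: 1

ANSWER: 1


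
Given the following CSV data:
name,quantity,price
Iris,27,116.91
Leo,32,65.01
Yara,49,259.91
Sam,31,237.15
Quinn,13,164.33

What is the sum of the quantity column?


Values in 'quantity' column:
  Row 1: 27
  Row 2: 32
  Row 3: 49
  Row 4: 31
  Row 5: 13
Sum = 27 + 32 + 49 + 31 + 13 = 152

ANSWER: 152


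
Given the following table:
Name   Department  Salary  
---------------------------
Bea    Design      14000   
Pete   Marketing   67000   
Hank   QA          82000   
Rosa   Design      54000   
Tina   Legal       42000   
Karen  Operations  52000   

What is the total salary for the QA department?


QA department members:
  Hank: 82000
Total = 82000 = 82000

ANSWER: 82000


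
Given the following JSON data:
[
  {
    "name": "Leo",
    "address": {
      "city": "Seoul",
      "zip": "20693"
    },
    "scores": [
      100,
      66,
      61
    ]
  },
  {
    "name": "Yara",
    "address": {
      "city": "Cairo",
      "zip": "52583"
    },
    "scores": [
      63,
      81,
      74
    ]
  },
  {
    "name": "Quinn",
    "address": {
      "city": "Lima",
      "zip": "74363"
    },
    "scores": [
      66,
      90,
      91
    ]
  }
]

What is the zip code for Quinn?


Path: records[2].address.zip
Value: 74363

ANSWER: 74363


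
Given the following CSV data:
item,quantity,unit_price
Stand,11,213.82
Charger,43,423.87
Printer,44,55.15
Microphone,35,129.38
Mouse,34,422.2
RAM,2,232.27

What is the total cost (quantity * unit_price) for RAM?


Row: RAM
quantity = 2
unit_price = 232.27
total = 2 * 232.27 = 464.54

ANSWER: 464.54


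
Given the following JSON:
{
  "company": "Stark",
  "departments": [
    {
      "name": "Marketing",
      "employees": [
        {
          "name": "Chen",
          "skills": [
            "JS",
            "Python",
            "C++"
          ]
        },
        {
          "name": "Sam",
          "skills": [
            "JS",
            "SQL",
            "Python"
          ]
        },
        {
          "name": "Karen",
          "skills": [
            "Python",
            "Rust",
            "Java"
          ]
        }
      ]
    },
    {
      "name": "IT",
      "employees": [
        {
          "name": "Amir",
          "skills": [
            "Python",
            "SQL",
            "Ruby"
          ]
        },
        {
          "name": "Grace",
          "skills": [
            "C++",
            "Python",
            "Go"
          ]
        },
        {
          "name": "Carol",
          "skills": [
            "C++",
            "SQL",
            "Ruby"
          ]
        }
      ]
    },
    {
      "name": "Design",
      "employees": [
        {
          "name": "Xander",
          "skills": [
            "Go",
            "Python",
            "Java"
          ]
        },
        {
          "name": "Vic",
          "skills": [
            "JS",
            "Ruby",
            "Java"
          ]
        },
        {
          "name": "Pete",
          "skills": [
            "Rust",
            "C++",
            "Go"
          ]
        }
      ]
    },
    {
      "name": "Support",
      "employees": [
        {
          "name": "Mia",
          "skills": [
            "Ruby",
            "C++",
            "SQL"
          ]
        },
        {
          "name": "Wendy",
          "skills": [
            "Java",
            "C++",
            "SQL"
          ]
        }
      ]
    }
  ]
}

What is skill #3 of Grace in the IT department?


Path: departments[1].employees[1].skills[2]
Value: Go

ANSWER: Go


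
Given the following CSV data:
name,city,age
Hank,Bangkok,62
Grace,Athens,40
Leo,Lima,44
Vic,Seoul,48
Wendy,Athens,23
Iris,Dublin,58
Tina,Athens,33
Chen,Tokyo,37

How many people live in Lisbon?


Scanning city column for 'Lisbon':
Total matches: 0

ANSWER: 0


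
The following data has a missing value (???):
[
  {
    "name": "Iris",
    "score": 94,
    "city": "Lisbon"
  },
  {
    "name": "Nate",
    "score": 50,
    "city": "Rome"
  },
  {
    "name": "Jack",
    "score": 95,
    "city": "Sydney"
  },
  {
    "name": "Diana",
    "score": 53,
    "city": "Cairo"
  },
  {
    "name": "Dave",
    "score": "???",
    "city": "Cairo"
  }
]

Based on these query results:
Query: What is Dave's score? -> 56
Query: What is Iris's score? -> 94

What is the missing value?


The missing value is Dave's score
From query: Dave's score = 56

ANSWER: 56


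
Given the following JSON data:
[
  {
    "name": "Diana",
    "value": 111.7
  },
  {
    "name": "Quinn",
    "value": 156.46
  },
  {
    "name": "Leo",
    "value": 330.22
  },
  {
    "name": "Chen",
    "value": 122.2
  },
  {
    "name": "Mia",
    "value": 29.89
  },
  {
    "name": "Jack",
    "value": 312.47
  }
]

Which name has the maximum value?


Comparing values:
  Diana: 111.7
  Quinn: 156.46
  Leo: 330.22
  Chen: 122.2
  Mia: 29.89
  Jack: 312.47
Maximum: Leo (330.22)

ANSWER: Leo


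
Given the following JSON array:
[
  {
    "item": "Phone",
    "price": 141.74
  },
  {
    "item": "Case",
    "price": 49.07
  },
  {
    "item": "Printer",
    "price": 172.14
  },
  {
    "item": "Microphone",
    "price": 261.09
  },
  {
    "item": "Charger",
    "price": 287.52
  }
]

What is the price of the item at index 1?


Array index 1 -> Case
price = 49.07

ANSWER: 49.07


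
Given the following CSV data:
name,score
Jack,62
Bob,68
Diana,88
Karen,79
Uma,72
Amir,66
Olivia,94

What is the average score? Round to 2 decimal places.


Scores: 62, 68, 88, 79, 72, 66, 94
Sum = 529
Count = 7
Average = 529 / 7 = 75.57

ANSWER: 75.57


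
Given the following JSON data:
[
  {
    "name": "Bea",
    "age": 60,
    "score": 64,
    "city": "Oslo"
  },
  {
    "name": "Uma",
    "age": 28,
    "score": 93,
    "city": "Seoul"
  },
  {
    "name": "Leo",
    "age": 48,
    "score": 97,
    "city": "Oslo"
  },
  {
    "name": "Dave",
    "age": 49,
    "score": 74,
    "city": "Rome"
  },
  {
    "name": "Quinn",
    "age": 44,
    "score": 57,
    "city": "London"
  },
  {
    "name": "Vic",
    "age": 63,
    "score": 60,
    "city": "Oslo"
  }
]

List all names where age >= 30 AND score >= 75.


Checking both conditions:
  Bea (age=60, score=64) -> no
  Uma (age=28, score=93) -> no
  Leo (age=48, score=97) -> YES
  Dave (age=49, score=74) -> no
  Quinn (age=44, score=57) -> no
  Vic (age=63, score=60) -> no


ANSWER: Leo


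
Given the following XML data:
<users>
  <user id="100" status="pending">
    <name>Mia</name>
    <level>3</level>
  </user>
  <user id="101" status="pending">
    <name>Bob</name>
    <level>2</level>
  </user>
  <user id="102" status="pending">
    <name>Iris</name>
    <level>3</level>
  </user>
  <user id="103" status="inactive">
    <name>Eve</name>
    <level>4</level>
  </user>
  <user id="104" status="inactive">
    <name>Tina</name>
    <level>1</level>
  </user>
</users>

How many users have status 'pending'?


Counting users with status='pending':
  Mia (id=100) -> MATCH
  Bob (id=101) -> MATCH
  Iris (id=102) -> MATCH
Count: 3

ANSWER: 3


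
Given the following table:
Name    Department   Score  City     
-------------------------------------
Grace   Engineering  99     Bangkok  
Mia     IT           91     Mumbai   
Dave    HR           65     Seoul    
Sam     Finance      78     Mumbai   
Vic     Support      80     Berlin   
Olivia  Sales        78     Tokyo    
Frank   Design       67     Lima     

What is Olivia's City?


Row 6: Olivia
City = Tokyo

ANSWER: Tokyo


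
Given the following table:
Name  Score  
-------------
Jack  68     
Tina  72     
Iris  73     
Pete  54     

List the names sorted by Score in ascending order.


Sorting by Score (ascending):
  Pete: 54
  Jack: 68
  Tina: 72
  Iris: 73


ANSWER: Pete, Jack, Tina, Iris


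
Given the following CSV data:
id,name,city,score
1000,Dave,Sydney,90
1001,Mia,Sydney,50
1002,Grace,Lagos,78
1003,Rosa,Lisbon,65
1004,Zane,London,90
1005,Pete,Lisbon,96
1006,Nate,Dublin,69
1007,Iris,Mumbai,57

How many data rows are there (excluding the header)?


Counting rows (excluding header):
Header: id,name,city,score
Data rows: 8

ANSWER: 8


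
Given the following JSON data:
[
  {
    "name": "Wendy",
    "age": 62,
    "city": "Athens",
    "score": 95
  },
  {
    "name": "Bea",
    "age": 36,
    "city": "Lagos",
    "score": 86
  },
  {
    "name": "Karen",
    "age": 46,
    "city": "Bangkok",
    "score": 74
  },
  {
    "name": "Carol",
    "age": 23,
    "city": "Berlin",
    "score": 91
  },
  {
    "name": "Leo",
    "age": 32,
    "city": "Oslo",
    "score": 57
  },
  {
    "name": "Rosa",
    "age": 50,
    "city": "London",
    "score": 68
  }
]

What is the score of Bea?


Looking up record where name = Bea
Record index: 1
Field 'score' = 86

ANSWER: 86


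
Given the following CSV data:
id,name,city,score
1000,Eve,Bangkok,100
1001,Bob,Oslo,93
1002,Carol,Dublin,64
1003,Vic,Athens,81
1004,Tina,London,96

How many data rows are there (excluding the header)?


Counting rows (excluding header):
Header: id,name,city,score
Data rows: 5

ANSWER: 5


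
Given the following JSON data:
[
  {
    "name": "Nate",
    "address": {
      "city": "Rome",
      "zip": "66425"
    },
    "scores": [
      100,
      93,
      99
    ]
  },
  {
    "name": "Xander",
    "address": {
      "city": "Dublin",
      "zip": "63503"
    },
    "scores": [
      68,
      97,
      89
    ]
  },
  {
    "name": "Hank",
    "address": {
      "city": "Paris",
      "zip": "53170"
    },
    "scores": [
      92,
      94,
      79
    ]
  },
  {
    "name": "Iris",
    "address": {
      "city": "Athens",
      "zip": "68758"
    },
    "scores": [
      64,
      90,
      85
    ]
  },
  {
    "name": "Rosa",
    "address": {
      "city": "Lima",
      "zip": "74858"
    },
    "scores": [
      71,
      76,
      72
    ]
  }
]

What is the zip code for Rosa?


Path: records[4].address.zip
Value: 74858

ANSWER: 74858


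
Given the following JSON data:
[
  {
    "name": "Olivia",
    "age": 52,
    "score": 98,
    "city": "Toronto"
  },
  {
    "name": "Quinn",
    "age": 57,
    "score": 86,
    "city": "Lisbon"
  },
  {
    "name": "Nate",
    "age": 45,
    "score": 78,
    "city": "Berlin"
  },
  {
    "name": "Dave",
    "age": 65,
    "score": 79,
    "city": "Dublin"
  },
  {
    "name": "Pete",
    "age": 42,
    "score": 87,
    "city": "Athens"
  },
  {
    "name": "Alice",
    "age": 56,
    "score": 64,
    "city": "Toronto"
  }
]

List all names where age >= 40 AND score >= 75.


Checking both conditions:
  Olivia (age=52, score=98) -> YES
  Quinn (age=57, score=86) -> YES
  Nate (age=45, score=78) -> YES
  Dave (age=65, score=79) -> YES
  Pete (age=42, score=87) -> YES
  Alice (age=56, score=64) -> no


ANSWER: Olivia, Quinn, Nate, Dave, Pete


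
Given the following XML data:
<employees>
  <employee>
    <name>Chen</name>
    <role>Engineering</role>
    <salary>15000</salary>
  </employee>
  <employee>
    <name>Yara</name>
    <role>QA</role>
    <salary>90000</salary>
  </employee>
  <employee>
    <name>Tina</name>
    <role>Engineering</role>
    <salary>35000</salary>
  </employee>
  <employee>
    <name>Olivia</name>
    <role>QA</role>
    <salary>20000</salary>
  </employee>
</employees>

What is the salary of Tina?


Searching for <employee> with <name>Tina</name>
Found at position 3
<salary>35000</salary>

ANSWER: 35000


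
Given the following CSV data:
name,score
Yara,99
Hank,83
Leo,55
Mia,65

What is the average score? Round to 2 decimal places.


Scores: 99, 83, 55, 65
Sum = 302
Count = 4
Average = 302 / 4 = 75.50

ANSWER: 75.50


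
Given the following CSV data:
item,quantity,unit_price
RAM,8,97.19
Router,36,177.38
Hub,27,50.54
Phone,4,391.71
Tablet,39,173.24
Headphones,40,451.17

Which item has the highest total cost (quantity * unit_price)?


Computing row totals:
  RAM: 777.52
  Router: 6385.68
  Hub: 1364.58
  Phone: 1566.84
  Tablet: 6756.36
  Headphones: 18046.8
Maximum: Headphones (18046.8)

ANSWER: Headphones


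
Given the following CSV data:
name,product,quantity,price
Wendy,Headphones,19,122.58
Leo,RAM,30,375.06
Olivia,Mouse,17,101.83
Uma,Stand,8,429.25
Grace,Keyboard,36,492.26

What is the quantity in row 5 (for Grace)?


Row 5: Grace
Column 'quantity' = 36

ANSWER: 36


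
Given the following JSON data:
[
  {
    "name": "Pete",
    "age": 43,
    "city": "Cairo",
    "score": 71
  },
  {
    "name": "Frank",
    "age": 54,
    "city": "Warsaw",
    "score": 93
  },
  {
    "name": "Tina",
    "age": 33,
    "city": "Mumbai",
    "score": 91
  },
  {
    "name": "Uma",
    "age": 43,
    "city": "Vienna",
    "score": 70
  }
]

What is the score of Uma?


Looking up record where name = Uma
Record index: 3
Field 'score' = 70

ANSWER: 70


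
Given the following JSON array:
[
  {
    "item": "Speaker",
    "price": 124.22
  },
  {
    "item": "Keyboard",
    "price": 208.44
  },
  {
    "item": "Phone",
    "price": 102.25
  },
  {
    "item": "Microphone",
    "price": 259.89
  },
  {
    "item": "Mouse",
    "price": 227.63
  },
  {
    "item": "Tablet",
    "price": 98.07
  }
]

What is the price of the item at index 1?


Array index 1 -> Keyboard
price = 208.44

ANSWER: 208.44


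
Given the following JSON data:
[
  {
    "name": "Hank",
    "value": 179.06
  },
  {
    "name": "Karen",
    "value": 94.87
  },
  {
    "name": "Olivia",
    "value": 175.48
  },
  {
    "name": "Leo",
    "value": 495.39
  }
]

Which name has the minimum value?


Comparing values:
  Hank: 179.06
  Karen: 94.87
  Olivia: 175.48
  Leo: 495.39
Minimum: Karen (94.87)

ANSWER: Karen


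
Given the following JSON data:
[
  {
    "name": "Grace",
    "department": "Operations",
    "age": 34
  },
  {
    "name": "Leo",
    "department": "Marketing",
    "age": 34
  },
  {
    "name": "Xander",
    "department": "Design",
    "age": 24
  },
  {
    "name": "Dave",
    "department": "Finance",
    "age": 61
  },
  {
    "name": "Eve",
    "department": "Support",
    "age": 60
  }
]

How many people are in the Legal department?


Scanning records for department = Legal
  No matches found
Count: 0

ANSWER: 0


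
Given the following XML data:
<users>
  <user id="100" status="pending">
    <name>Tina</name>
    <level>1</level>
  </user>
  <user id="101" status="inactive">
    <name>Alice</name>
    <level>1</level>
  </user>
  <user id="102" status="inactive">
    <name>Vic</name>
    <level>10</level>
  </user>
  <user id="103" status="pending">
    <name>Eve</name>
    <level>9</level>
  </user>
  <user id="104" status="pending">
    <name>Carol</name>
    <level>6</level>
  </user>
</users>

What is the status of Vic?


Finding user with name = Vic
user id="102" status="inactive"

ANSWER: inactive


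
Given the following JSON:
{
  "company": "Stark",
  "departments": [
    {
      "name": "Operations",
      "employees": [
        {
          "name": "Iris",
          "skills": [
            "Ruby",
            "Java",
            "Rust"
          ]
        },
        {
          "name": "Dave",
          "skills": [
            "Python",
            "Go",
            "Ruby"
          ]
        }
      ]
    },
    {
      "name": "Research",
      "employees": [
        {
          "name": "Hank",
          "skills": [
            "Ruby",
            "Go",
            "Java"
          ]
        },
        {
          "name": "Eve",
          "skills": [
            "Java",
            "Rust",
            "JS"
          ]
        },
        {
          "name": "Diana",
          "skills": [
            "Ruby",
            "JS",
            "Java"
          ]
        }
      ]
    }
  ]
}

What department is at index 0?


Path: departments[0].name
Value: Operations

ANSWER: Operations


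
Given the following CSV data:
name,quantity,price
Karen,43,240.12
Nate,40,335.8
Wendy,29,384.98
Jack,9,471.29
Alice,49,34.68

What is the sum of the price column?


Values in 'price' column:
  Row 1: 240.12
  Row 2: 335.8
  Row 3: 384.98
  Row 4: 471.29
  Row 5: 34.68
Sum = 240.12 + 335.8 + 384.98 + 471.29 + 34.68 = 1466.87

ANSWER: 1466.87


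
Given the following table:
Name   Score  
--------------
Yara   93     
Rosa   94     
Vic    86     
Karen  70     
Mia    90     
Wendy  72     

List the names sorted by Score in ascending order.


Sorting by Score (ascending):
  Karen: 70
  Wendy: 72
  Vic: 86
  Mia: 90
  Yara: 93
  Rosa: 94


ANSWER: Karen, Wendy, Vic, Mia, Yara, Rosa


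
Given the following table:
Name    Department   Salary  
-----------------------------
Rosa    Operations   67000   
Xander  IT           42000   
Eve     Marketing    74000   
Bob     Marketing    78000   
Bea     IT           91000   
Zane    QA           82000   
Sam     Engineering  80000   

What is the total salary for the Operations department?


Operations department members:
  Rosa: 67000
Total = 67000 = 67000

ANSWER: 67000


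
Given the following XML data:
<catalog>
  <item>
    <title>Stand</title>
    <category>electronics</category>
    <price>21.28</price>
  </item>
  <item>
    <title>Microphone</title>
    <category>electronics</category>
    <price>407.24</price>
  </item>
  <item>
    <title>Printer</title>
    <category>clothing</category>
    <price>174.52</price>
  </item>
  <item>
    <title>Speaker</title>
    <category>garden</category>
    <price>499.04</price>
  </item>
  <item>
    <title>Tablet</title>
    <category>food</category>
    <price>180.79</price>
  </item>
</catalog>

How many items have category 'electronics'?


Scanning <item> elements for <category>electronics</category>:
  Item 1: Stand -> MATCH
  Item 2: Microphone -> MATCH
Count: 2

ANSWER: 2


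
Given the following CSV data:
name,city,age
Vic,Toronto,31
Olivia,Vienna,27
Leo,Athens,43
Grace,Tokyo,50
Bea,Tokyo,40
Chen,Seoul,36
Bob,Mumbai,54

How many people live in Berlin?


Scanning city column for 'Berlin':
Total matches: 0

ANSWER: 0


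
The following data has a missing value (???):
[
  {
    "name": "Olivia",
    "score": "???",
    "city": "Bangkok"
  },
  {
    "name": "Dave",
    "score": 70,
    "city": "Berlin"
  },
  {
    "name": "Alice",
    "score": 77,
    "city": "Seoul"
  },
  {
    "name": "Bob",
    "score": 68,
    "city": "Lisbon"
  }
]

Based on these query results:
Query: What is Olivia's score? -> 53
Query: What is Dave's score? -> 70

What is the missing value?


The missing value is Olivia's score
From query: Olivia's score = 53

ANSWER: 53


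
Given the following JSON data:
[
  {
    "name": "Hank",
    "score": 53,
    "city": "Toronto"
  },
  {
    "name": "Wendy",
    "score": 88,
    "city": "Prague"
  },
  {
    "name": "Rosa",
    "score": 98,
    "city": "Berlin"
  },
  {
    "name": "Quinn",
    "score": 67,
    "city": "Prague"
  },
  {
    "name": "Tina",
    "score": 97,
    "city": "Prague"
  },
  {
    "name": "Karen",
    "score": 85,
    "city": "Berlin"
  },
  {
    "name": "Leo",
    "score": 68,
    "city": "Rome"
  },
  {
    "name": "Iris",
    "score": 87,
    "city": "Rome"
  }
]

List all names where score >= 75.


Filtering records where score >= 75:
  Hank (score=53) -> no
  Wendy (score=88) -> YES
  Rosa (score=98) -> YES
  Quinn (score=67) -> no
  Tina (score=97) -> YES
  Karen (score=85) -> YES
  Leo (score=68) -> no
  Iris (score=87) -> YES


ANSWER: Wendy, Rosa, Tina, Karen, Iris


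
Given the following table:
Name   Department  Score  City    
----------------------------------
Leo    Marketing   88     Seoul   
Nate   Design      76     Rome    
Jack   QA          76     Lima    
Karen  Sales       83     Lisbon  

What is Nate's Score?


Row 2: Nate
Score = 76

ANSWER: 76


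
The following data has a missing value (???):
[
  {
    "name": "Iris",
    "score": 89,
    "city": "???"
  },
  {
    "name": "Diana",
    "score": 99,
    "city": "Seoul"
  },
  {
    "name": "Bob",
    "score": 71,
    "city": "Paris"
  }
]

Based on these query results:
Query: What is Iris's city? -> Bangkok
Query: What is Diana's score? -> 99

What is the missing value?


The missing value is Iris's city
From query: Iris's city = Bangkok

ANSWER: Bangkok


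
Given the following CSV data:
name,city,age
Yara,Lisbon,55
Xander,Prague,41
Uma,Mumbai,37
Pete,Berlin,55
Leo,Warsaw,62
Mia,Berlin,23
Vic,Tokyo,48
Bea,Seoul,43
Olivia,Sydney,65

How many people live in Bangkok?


Scanning city column for 'Bangkok':
Total matches: 0

ANSWER: 0


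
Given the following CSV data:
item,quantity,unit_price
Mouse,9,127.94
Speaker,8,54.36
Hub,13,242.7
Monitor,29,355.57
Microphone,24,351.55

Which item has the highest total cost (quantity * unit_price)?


Computing row totals:
  Mouse: 1151.46
  Speaker: 434.88
  Hub: 3155.1
  Monitor: 10311.53
  Microphone: 8437.2
Maximum: Monitor (10311.53)

ANSWER: Monitor


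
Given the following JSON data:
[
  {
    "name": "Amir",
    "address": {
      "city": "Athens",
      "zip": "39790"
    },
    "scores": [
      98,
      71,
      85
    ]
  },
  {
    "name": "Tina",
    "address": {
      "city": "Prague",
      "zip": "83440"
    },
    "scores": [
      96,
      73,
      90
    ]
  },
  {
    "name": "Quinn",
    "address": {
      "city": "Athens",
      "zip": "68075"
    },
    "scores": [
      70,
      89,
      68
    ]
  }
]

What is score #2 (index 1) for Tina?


Path: records[1].scores[1]
Value: 73

ANSWER: 73


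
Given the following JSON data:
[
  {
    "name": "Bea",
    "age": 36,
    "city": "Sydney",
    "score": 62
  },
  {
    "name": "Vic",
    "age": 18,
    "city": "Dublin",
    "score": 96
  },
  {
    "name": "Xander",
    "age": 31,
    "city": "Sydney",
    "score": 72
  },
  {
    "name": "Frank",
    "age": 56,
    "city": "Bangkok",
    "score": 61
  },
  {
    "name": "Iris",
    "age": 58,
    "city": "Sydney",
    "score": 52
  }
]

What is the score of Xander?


Looking up record where name = Xander
Record index: 2
Field 'score' = 72

ANSWER: 72


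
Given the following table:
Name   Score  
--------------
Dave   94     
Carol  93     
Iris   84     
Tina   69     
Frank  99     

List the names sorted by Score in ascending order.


Sorting by Score (ascending):
  Tina: 69
  Iris: 84
  Carol: 93
  Dave: 94
  Frank: 99


ANSWER: Tina, Iris, Carol, Dave, Frank


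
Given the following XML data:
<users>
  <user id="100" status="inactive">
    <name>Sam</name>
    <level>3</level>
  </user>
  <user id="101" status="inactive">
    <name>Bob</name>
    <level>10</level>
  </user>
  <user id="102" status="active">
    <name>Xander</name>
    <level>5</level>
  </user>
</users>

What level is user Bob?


Finding user: Bob
<level>10</level>

ANSWER: 10


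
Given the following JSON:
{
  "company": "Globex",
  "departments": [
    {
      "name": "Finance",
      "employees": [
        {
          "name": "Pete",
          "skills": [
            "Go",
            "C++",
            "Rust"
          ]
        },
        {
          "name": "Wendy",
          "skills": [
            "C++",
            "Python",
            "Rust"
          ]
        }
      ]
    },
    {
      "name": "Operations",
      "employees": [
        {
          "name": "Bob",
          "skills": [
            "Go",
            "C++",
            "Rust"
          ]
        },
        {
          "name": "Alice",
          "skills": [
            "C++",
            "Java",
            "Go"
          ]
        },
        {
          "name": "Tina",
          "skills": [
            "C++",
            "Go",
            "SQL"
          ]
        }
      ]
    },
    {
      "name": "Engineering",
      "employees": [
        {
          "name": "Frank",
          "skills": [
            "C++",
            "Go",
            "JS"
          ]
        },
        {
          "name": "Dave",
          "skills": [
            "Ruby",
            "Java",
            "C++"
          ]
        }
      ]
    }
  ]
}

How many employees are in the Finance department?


Path: departments[0].employees
Count: 2

ANSWER: 2


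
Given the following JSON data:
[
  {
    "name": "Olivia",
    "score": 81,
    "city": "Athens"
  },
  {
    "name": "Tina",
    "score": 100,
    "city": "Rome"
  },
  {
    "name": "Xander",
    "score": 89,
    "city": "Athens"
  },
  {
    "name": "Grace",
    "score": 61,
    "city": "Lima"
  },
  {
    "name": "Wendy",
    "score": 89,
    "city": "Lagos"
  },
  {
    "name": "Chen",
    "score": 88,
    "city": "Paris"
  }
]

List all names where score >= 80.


Filtering records where score >= 80:
  Olivia (score=81) -> YES
  Tina (score=100) -> YES
  Xander (score=89) -> YES
  Grace (score=61) -> no
  Wendy (score=89) -> YES
  Chen (score=88) -> YES


ANSWER: Olivia, Tina, Xander, Wendy, Chen


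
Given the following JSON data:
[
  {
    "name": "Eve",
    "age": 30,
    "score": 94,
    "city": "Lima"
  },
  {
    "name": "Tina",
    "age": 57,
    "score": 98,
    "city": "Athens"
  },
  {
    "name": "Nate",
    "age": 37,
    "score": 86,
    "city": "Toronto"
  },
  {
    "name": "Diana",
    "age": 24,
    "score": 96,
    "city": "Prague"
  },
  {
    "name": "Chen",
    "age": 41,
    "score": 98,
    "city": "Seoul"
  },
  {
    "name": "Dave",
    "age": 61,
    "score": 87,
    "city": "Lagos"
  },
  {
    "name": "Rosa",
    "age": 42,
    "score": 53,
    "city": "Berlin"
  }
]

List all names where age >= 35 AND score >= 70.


Checking both conditions:
  Eve (age=30, score=94) -> no
  Tina (age=57, score=98) -> YES
  Nate (age=37, score=86) -> YES
  Diana (age=24, score=96) -> no
  Chen (age=41, score=98) -> YES
  Dave (age=61, score=87) -> YES
  Rosa (age=42, score=53) -> no


ANSWER: Tina, Nate, Chen, Dave


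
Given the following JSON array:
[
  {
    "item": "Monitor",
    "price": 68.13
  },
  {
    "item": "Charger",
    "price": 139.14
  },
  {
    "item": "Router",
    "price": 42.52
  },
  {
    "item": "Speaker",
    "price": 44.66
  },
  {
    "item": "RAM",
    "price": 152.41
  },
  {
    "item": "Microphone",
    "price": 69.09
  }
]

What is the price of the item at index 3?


Array index 3 -> Speaker
price = 44.66

ANSWER: 44.66


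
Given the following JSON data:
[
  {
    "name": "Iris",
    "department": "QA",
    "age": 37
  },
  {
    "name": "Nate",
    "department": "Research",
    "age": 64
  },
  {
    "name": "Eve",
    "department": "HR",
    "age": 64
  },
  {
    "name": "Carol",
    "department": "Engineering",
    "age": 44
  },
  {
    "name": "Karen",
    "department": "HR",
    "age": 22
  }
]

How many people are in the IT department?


Scanning records for department = IT
  No matches found
Count: 0

ANSWER: 0


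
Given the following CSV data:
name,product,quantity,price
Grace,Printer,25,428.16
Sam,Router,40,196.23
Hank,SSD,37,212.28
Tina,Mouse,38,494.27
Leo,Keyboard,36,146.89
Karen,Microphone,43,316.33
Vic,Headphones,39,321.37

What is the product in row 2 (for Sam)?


Row 2: Sam
Column 'product' = Router

ANSWER: Router


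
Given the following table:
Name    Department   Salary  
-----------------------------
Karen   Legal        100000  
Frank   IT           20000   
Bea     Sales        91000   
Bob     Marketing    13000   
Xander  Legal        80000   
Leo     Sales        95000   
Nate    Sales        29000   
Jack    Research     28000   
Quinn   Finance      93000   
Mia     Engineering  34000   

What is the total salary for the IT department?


IT department members:
  Frank: 20000
Total = 20000 = 20000

ANSWER: 20000


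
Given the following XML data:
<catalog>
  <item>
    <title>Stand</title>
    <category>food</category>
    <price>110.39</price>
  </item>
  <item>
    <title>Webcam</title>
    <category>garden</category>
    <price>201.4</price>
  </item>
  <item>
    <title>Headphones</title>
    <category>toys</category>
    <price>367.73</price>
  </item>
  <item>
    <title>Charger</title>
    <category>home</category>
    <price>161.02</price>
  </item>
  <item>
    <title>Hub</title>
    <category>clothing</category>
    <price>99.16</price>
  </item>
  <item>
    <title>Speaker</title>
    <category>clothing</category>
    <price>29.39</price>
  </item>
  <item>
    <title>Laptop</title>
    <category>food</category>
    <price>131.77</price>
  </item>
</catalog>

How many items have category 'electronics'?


Scanning <item> elements for <category>electronics</category>:
Count: 0

ANSWER: 0


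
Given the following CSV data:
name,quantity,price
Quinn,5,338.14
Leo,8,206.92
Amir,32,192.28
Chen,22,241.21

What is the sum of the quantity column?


Values in 'quantity' column:
  Row 1: 5
  Row 2: 8
  Row 3: 32
  Row 4: 22
Sum = 5 + 8 + 32 + 22 = 67

ANSWER: 67


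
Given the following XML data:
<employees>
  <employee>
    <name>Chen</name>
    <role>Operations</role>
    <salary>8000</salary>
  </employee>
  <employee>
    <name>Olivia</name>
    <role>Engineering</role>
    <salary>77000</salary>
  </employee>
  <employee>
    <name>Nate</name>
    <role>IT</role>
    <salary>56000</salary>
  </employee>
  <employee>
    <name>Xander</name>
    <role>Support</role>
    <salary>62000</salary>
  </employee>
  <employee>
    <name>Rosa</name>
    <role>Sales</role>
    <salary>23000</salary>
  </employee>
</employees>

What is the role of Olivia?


Searching for <employee> with <name>Olivia</name>
Found at position 2
<role>Engineering</role>

ANSWER: Engineering


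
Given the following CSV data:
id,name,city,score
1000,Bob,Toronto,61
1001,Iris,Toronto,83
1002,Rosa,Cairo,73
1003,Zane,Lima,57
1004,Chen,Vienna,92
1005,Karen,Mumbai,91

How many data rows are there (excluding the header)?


Counting rows (excluding header):
Header: id,name,city,score
Data rows: 6

ANSWER: 6


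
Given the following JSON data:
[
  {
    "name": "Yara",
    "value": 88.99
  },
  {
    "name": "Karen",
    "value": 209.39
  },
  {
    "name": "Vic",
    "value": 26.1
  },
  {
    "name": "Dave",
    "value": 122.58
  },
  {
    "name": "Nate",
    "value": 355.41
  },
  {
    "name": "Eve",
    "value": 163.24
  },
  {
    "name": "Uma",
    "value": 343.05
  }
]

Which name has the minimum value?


Comparing values:
  Yara: 88.99
  Karen: 209.39
  Vic: 26.1
  Dave: 122.58
  Nate: 355.41
  Eve: 163.24
  Uma: 343.05
Minimum: Vic (26.1)

ANSWER: Vic


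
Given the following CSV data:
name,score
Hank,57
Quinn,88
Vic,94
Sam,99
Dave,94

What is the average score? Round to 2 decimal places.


Scores: 57, 88, 94, 99, 94
Sum = 432
Count = 5
Average = 432 / 5 = 86.40

ANSWER: 86.40


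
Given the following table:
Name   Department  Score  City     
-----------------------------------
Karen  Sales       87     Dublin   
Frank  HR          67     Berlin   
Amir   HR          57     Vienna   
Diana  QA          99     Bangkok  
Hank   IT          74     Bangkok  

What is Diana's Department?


Row 4: Diana
Department = QA

ANSWER: QA


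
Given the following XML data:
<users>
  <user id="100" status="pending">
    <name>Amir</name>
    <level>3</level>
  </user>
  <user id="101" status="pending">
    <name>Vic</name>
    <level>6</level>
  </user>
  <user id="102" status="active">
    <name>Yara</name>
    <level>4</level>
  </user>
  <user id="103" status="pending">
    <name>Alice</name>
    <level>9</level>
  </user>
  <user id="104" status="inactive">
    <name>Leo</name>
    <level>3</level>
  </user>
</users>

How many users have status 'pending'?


Counting users with status='pending':
  Amir (id=100) -> MATCH
  Vic (id=101) -> MATCH
  Alice (id=103) -> MATCH
Count: 3

ANSWER: 3


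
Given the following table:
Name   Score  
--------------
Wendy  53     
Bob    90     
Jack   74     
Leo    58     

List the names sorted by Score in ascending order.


Sorting by Score (ascending):
  Wendy: 53
  Leo: 58
  Jack: 74
  Bob: 90


ANSWER: Wendy, Leo, Jack, Bob


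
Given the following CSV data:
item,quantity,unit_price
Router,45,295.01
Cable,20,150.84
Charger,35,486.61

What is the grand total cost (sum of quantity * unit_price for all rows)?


Computing row totals:
  Router: 45 * 295.01 = 13275.45
  Cable: 20 * 150.84 = 3016.8
  Charger: 35 * 486.61 = 17031.35
Grand total = 13275.45 + 3016.8 + 17031.35 = 33323.6

ANSWER: 33323.6


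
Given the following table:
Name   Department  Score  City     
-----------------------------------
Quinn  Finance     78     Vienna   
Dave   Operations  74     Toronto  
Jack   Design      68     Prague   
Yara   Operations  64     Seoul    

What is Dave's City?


Row 2: Dave
City = Toronto

ANSWER: Toronto


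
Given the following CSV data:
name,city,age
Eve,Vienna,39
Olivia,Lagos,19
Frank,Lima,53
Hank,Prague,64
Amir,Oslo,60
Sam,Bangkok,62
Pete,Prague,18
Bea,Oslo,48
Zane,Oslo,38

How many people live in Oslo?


Scanning city column for 'Oslo':
  Row 5: Amir -> MATCH
  Row 8: Bea -> MATCH
  Row 9: Zane -> MATCH
Total matches: 3

ANSWER: 3


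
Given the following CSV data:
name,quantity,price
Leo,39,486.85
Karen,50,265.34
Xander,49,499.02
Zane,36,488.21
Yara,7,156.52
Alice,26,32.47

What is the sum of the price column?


Values in 'price' column:
  Row 1: 486.85
  Row 2: 265.34
  Row 3: 499.02
  Row 4: 488.21
  Row 5: 156.52
  Row 6: 32.47
Sum = 486.85 + 265.34 + 499.02 + 488.21 + 156.52 + 32.47 = 1928.41

ANSWER: 1928.41


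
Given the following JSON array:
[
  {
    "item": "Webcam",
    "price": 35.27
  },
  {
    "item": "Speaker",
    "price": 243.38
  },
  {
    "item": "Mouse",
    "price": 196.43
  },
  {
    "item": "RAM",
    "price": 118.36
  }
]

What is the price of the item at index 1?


Array index 1 -> Speaker
price = 243.38

ANSWER: 243.38


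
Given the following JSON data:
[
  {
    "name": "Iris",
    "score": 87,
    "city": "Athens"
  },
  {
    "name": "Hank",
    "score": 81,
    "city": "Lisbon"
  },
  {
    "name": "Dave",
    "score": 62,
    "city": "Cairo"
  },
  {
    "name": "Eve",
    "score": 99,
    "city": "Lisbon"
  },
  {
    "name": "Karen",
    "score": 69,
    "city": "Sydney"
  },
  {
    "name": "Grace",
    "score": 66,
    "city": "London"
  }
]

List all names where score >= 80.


Filtering records where score >= 80:
  Iris (score=87) -> YES
  Hank (score=81) -> YES
  Dave (score=62) -> no
  Eve (score=99) -> YES
  Karen (score=69) -> no
  Grace (score=66) -> no


ANSWER: Iris, Hank, Eve


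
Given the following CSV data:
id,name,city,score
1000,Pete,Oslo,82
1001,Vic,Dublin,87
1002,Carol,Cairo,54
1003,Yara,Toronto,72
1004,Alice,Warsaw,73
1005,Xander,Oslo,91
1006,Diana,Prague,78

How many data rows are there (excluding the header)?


Counting rows (excluding header):
Header: id,name,city,score
Data rows: 7

ANSWER: 7


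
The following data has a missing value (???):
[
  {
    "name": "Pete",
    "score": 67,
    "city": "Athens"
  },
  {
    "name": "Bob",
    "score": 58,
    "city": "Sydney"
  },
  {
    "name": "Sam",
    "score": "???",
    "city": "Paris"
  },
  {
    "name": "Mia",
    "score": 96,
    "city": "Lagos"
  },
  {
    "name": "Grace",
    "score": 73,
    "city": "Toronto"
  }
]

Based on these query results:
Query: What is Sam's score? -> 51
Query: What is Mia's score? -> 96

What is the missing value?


The missing value is Sam's score
From query: Sam's score = 51

ANSWER: 51


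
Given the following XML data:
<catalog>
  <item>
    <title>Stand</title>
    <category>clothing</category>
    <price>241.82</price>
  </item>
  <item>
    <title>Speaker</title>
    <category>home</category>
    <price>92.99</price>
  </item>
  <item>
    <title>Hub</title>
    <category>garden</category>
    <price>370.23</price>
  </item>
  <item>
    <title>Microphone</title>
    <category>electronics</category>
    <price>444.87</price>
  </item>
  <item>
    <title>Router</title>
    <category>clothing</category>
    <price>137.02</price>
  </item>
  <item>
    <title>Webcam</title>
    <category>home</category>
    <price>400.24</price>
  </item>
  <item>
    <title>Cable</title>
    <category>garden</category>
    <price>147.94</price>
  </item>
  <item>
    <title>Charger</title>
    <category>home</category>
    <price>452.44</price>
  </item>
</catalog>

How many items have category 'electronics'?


Scanning <item> elements for <category>electronics</category>:
  Item 4: Microphone -> MATCH
Count: 1

ANSWER: 1


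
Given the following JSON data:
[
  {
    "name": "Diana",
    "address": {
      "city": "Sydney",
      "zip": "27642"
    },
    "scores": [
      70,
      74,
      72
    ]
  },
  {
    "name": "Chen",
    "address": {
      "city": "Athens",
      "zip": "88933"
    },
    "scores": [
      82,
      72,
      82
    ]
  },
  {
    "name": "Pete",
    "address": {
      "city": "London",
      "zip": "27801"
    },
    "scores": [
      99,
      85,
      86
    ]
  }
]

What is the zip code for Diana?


Path: records[0].address.zip
Value: 27642

ANSWER: 27642


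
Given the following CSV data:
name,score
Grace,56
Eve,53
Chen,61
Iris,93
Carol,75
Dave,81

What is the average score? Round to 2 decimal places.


Scores: 56, 53, 61, 93, 75, 81
Sum = 419
Count = 6
Average = 419 / 6 = 69.83

ANSWER: 69.83
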